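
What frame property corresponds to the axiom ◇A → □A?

Suppose ◇A→□A is valid. Take Rxy, Rxz and set V(A)={y}. Then ◇A at x, so □A at x, so A at z, i.e. z=y.
Conversely, any frame satisfying ∀x ∀y ∀z (Rxy ∧ Rxz → y = z) validates the schema.
Frame condition: ∀x ∀y ∀z (Rxy ∧ Rxz → y = z).

partial functionality: ∀x ∀y ∀z (Rxy ∧ Rxz → y = z)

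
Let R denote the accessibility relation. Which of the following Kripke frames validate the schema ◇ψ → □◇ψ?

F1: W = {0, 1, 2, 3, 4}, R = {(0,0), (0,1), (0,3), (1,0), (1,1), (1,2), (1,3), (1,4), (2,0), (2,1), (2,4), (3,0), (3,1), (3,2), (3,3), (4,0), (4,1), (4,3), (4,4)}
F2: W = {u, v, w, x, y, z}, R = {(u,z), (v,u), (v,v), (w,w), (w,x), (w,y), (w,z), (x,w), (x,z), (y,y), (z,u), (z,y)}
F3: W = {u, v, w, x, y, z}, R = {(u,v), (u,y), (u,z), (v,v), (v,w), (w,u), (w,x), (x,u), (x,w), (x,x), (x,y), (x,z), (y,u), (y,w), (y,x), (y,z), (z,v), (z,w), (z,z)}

none

Frame correspondent (Sahlqvist): ∀x ∀y ∀z (Rxy ∧ Rxz → Ryz) — i.e. the Euclidean property.
F1: fails — R12 and R12 but not R22.
F2: fails — Ruz and Ruz but not Rzz.
F3: fails — Ruv and Ruy but not Rvy.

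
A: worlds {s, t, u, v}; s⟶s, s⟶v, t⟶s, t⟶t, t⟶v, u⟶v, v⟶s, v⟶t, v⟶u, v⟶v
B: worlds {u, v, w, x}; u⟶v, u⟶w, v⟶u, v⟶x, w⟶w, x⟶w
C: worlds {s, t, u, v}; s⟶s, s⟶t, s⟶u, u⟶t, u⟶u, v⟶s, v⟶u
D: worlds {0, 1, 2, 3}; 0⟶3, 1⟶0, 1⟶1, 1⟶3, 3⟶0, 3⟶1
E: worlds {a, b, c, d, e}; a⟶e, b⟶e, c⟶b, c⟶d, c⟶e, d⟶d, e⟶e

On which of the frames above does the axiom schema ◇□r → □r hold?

The schema corresponds to the Euclidean property: ∀x ∀y ∀z (Rxy ∧ Rxz → Ryz).
A: fails — Rts and Rtt but not Rst.
B: fails — Ruv and Ruv but not Rvv.
C: fails — Rsu and Rss but not Rus.
D: fails — R03 and R03 but not R33.
E: fails — Rcd and Rcb but not Rdb.

none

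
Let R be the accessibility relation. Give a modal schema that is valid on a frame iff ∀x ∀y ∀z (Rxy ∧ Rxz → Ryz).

This is the Euclidean property; the standard corresponding axiom is 5: ◇s → □◇s.

◇s → □◇s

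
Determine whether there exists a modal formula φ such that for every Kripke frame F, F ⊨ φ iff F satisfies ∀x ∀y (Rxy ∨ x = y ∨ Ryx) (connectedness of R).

Any modally definable frame class is closed under disjoint unions.
Take 3 disjoint single-world reflexive frames: each is trivially connected, but their disjoint union has 3 worlds with no edge between distinct components, so it is not connected.
Hence connectedness of R is not modally definable.

No — not modally definable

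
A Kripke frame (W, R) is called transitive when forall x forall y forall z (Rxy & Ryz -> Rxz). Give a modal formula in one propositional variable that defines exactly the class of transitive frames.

□q → □□q

The condition is transitivity. The 4 schema □q → □□q defines it.
Suppose □q→□□q is valid. Take Rxy, Ryz and set V(q)={w : Rxw}. Then □q at x, so □□q at x, so □q at y, so q at z, i.e. Rxz.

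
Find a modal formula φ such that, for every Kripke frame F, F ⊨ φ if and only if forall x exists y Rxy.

The condition is seriality. The D schema □q → ◇q defines it.

□q → ◇q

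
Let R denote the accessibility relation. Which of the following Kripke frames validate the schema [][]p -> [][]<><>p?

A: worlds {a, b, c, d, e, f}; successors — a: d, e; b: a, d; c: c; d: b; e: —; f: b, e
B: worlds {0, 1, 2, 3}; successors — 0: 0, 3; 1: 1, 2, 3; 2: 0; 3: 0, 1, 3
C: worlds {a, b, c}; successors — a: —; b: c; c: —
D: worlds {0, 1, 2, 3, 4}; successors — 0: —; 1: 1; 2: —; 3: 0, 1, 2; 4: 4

Frame correspondent (Sahlqvist): forall x forall z (x R^2 z -> exists w (x R^2 w & z R^2 w)) — i.e. a generalized confluence (Geach) condition.
A: fails — bR²e but no w with bR²w and eR²w.
B: ✓.
C: ✓.
D: ✓.

B, C, D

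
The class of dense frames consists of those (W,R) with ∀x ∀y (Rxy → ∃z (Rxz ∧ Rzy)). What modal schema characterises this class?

A defining formula is □□s → □s (the C4 axiom).
Suppose □□s→□s is valid. Take Rxy and set V(s)={w : xR²w}. Then □□s at x, so □s at x, so s at y, i.e. ∃z(Rxz∧Rzy).

□□s → □s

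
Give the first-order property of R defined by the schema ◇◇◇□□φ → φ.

This is a Sahlqvist (Geach-type) schema ◇^3□^2φ → □^0◇^0φ.
Minimal-valuation argument: fix x; take any y with xR^3y and any z with xR^0z. Set V(φ) to the set of worlds R-reachable from y in exactly 2 steps. Then □^2φ holds at y, so the antecedent holds at x; validity forces ◇^0φ at z, giving a w with zR^0w and yR^2w.
First-order correspondent: ∀x ∀y (xR³y → ∃w (yR²w ∧ x = w)).

∀x ∀y (xR³y → ∃w (yR²w ∧ x = w))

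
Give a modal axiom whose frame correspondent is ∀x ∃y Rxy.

□p → ◇p

The condition is seriality. The D schema □p → ◇p defines it.
Suppose □p→◇p is valid. At any x set V(p)=W. Then □p at x, so ◇p at x, so x has a successor.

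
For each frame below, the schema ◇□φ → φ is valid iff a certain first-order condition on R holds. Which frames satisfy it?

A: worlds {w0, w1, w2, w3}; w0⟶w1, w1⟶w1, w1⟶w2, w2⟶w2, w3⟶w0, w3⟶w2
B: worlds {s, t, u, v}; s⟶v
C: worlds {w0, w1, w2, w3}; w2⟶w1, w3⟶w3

none

This is the axiom for symmetry; its first-order frame correspondent is ∀x ∀y (Rxy → Ryx).
A: fails — Rw1w2 but not Rw2w1.
B: fails — Rsv but not Rvs.
C: fails — Rw2w1 but not Rw1w2.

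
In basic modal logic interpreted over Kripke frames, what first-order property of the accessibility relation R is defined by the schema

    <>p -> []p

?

This is the CD axiom.
Its frame correspondent is partial functionality — forall x forall y forall z (Rxy & Rxz -> y = z).

partial functionality: forall x forall y forall z (Rxy & Rxz -> y = z)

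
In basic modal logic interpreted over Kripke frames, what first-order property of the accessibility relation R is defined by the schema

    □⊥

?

Emptiness of R

□⊥ is valid iff no world has any successor (otherwise □⊥ fails at any world with one).
Conversely, on a frame with emptiness of R the schema holds at every world under every valuation.
So the correspondent is emptiness of R.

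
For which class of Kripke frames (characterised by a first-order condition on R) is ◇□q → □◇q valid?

Suppose ◇□q→□◇q is valid. Take Rxy, Rxz and set V(q)={w : Ryw}. Then □q at y so ◇□q at x, so □◇q at x, so ◇q at z, giving w with Rzw and Ryw.

convergence: ∀x ∀y ∀z (Rxy ∧ Rxz → ∃w (Ryw ∧ Rzw))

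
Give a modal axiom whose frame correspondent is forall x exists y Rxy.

□p → ◇p

A defining formula is □p → ◇p (the D axiom).
Suppose □p→◇p is valid. At any x set V(p)=W. Then □p at x, so ◇p at x, so x has a successor.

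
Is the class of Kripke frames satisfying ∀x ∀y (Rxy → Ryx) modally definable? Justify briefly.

This is a Sahlqvist condition; the B axiom r → □◇r defines it.
Suppose r→□◇r is valid. Take Rxy and set V(r)={x}. Then r at x, so □◇r at x, so ◇r at y, so some z with Ryz has r; z=x, i.e. Ryx.

Yes — defined by r → □◇r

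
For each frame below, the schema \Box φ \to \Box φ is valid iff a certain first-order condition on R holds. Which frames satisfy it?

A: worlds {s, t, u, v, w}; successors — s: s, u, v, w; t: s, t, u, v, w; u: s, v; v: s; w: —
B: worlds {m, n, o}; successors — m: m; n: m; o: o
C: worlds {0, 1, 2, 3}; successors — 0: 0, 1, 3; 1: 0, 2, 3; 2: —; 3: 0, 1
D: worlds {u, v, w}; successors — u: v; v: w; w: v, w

A, B, C, D

Frame correspondent (Sahlqvist): \forall x \forall z (xRz \to \exists w (xRw \wedge z = w)) — i.e. a generalized confluence (Geach) condition.
A: condition met.
B: condition met.
C: condition met.
D: condition met.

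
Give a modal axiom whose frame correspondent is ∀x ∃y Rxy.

A defining formula is □s → ◇s (the D axiom).

□s → ◇s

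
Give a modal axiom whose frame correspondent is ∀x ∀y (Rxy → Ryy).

□(□r → r)

This is shift-reflexivity; the standard corresponding axiom is T□: □(□r → r).
Suppose □(□r→r) is valid. Take Rxy and set V(r)={w : Ryw}. Then at y, □r holds; since □(□r→r) at x, □r→r at y, so r at y, i.e. Ryy.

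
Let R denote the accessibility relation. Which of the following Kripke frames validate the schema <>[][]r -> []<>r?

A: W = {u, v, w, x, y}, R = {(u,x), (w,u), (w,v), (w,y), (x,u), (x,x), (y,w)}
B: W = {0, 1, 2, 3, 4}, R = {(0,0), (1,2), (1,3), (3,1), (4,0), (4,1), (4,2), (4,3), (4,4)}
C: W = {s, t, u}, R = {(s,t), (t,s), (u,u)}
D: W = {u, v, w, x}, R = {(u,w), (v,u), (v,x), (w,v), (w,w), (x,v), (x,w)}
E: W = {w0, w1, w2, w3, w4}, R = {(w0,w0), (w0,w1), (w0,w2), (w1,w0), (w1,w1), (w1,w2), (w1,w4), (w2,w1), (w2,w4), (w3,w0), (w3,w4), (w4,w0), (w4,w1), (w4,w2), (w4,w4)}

E

The schema corresponds to a generalized confluence (Geach) condition: forall x forall y forall z ((xRy & xRz) -> exists w (y R^2 w & zRw)).
A: fails — wRu, wRv but no t with uR²t and vRt.
B: fails — 1R2, 1R2 but no w with 2R²w and 2Rw.
C: fails — sRt, sRt but no w with tR²w and tRw.
D: fails — wRv, wRv but no t with vR²t and vRt.
E: satisfies the condition.
Valid on: E.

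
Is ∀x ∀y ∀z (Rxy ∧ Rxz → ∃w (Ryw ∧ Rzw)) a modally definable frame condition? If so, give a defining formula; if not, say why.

This is a Sahlqvist condition; the .2 axiom ◇□q → □◇q defines it.
Suppose ◇□q→□◇q is valid. Take Rxy, Rxz and set V(q)={w : Ryw}. Then □q at y so ◇□q at x, so □◇q at x, so ◇q at z, giving w with Rzw and Ryw.

Yes — defined by ◇□q → □◇q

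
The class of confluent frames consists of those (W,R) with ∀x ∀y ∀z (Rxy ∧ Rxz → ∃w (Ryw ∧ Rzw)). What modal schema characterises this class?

◇□s → □◇s

The condition is convergence. The .2 schema ◇□s → □◇s defines it.
Suppose ◇□s→□◇s is valid. Take Rxy, Rxz and set V(s)={w : Ryw}. Then □s at y so ◇□s at x, so □◇s at x, so ◇s at z, giving w with Rzw and Ryw.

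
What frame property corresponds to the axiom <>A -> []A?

Partial functionality

This schema is the CD axiom.
Its frame correspondent is partial functionality — forall x forall y forall z (Rxy & Rxz -> y = z).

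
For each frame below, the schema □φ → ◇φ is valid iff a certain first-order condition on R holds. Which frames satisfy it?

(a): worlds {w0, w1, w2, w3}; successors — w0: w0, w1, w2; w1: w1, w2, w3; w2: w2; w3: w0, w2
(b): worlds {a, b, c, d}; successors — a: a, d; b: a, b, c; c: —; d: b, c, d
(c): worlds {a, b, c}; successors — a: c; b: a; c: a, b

(a), (c)

This is the axiom for seriality; its first-order frame correspondent is ∀x ∃y Rxy.
(a): satisfies the condition.
(b): fails — world c has no successor.
(c): satisfies the condition.
Valid on: (a), (c).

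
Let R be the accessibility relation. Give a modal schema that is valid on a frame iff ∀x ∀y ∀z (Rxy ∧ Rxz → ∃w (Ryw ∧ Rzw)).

◇□q → □◇q

A defining formula is ◇□q → □◇q (the .2 axiom).
Suppose ◇□q→□◇q is valid. Take Rxy, Rxz and set V(q)={w : Ryw}. Then □q at y so ◇□q at x, so □◇q at x, so ◇q at z, giving w with Rzw and Ryw.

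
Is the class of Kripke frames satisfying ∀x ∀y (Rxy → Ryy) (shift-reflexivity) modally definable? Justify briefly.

Yes: it is shift-reflexivity, defined by the T□ schema □(□r → r).
Suppose □(□r→r) is valid. Take Rxy and set V(r)={w : Ryw}. Then at y, □r holds; since □(□r→r) at x, □r→r at y, so r at y, i.e. Ryy.

Yes, by □(□r → r)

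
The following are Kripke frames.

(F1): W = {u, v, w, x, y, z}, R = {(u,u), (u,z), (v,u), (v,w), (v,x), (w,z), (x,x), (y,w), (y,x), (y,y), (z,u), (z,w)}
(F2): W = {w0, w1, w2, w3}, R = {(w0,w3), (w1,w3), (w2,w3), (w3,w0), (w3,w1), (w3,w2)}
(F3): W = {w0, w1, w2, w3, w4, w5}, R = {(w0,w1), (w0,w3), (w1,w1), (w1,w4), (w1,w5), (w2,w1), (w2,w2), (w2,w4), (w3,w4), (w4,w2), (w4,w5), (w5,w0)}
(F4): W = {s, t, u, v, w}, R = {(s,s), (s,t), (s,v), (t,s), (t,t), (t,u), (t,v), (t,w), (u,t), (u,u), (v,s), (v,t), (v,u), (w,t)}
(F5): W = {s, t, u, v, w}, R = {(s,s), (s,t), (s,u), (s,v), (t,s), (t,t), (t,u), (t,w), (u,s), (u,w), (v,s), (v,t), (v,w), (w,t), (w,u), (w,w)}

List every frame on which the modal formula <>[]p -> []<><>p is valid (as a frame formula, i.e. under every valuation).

Frame correspondent (Sahlqvist): forall x forall y forall z ((xRy & xRz) -> exists w (yRw & z R^2 w)) — i.e. a generalized confluence (Geach) condition.
(F1): fails — vRu, vRx but no t with uRt and xR²t.
(F2): fails — w0Rw3, w0Rw3 but no w with w3Rw and w3R²w.
(F3): fails — w0Rw3, w0Rw3 but no w with w3Rw and w3R²w.
(F4): ✓.
(F5): ✓.

(F4), (F5)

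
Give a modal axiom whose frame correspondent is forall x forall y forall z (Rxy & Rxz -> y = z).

◇q → □q

The condition is partial functionality. The CD schema ◇q → □q defines it.
Suppose ◇q→□q is valid. Take Rxy, Rxz and set V(q)={y}. Then ◇q at x, so □q at x, so q at z, i.e. z=y.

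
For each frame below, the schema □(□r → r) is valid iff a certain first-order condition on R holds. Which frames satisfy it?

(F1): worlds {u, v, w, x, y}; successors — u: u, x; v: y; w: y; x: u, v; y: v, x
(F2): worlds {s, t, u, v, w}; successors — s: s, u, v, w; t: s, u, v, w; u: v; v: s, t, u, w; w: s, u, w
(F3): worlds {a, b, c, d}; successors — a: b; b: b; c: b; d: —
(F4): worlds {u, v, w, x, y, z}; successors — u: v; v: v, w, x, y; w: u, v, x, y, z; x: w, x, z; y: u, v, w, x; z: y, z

(F3)

This is the axiom for shift-reflexivity; its first-order frame correspondent is ∀x ∀y (Rxy → Ryy).
(F1): fails — Ryx but not Rxx.
(F2): fails — Ruv but not Rvv.
(F3): holds.
(F4): fails — Ryu but not Ruu.
Valid on: (F3).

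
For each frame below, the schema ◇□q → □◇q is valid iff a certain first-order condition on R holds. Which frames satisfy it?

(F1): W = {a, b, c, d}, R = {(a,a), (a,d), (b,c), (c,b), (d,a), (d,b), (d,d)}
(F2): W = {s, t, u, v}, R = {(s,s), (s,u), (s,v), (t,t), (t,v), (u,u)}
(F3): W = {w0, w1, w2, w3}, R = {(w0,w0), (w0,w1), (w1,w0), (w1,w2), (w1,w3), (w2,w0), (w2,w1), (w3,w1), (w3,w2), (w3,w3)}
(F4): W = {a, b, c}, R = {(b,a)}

This is the axiom for convergence; its first-order frame correspondent is ∀x ∀y ∀z (Rxy ∧ Rxz → ∃w (Ryw ∧ Rzw)).
(F1): fails — Rdd and Rdb but d and b have no common successor.
(F2): fails — Rsv and Rsv but v and v have no common successor.
(F3): satisfies the condition.
(F4): fails — Rba and Rba but a and a have no common successor.

(F3)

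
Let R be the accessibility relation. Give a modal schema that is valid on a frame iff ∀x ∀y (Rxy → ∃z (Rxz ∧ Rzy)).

The condition is density. The C4 schema □□r → □r defines it.
Suppose □□r→□r is valid. Take Rxy and set V(r)={w : xR²w}. Then □□r at x, so □r at x, so r at y, i.e. ∃z(Rxz∧Rzy).

□□r → □r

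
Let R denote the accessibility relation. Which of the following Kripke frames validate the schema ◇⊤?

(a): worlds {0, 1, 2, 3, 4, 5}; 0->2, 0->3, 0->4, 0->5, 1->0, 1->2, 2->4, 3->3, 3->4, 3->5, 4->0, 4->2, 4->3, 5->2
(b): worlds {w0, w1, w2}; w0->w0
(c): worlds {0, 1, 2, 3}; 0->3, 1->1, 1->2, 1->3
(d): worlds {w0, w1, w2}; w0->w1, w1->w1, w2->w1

Frame correspondent (Sahlqvist): ∀x ∃y Rxy — i.e. seriality.
(a): condition met.
(b): fails — world w1 has no successor.
(c): fails — world 2 has no successor.
(d): condition met.

(a), (d)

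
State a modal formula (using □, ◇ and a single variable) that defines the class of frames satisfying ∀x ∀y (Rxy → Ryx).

The condition is symmetry. The B schema s → □◇s defines it.
Suppose s→□◇s is valid. Take Rxy and set V(s)={x}. Then s at x, so □◇s at x, so ◇s at y, so some z with Ryz has s; z=x, i.e. Ryx.

s → □◇s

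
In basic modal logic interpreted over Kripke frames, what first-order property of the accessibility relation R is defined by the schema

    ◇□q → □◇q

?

convergence: ∀x ∀y ∀z (Rxy ∧ Rxz → ∃w (Ryw ∧ Rzw))

Suppose ◇□q→□◇q is valid. Take Rxy, Rxz and set V(q)={w : Ryw}. Then □q at y so ◇□q at x, so □◇q at x, so ◇q at z, giving w with Rzw and Ryw.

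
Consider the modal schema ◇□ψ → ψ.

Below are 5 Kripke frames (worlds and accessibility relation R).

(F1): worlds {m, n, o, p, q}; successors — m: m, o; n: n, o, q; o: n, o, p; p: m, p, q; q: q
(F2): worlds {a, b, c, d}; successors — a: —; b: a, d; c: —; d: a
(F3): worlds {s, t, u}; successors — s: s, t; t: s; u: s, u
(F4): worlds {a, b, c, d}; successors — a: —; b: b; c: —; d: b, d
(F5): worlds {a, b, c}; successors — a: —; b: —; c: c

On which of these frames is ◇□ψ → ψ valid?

(F5)

Frame correspondent (Sahlqvist): ∀x ∀y (xRy → ∃w (yRw ∧ x = w)) — i.e. a generalized confluence (Geach) condition.
(F1): fails — mRo but no w with oRw and m=w.
(F2): fails — bRa but no w with aRw and b=w.
(F3): fails — uRs but no w with sRw and u=w.
(F4): fails — dRb but no w with bRw and d=w.
(F5): condition met.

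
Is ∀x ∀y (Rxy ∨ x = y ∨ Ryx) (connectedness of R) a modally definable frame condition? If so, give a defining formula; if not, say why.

No

If a class were modally definable it would be closed under disjoint unions (Goldblatt–Thomason).
Take 2 disjoint single-world reflexive frames: each is trivially connected, but their disjoint union has 2 worlds with no edge between distinct components, so it is not connected.
So the class is not modally definable.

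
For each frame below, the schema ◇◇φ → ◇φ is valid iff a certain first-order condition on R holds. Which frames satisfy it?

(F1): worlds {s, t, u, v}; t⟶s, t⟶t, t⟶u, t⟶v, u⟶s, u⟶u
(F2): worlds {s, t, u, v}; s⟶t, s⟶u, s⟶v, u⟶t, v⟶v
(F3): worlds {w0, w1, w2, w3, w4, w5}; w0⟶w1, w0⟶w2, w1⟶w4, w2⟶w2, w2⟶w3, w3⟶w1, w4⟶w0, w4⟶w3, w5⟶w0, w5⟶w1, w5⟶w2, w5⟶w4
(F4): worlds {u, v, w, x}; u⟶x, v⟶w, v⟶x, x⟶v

(F1), (F2)

This is the axiom for transitivity; its first-order frame correspondent is ∀x ∀y ∀z (Rxy ∧ Ryz → Rxz).
(F1): satisfies the condition.
(F2): satisfies the condition.
(F3): fails — Rw5w2 and Rw2w3 but not Rw5w3.
(F4): fails — Rvx and Rxv but not Rvv.
Valid on: (F1), (F2).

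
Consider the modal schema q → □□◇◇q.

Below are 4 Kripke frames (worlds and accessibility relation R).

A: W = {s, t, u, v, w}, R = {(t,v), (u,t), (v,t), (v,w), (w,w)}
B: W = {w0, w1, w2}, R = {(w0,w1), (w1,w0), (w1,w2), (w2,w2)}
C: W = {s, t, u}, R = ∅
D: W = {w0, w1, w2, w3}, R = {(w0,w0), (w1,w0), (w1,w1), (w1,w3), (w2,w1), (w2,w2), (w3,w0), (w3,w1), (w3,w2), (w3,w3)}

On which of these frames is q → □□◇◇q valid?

The schema corresponds to a generalized confluence (Geach) condition: ∀x ∀z (xR²z → ∃w (x = w ∧ zR²w)).
A: fails — tR²w but no w* with t=w* and wR²w*.
B: fails — w0R²w2 but no w with w0=w and w2R²w.
C: holds.
D: fails — w1R²w0 but no w with w1=w and w0R²w.
Valid on: C.

C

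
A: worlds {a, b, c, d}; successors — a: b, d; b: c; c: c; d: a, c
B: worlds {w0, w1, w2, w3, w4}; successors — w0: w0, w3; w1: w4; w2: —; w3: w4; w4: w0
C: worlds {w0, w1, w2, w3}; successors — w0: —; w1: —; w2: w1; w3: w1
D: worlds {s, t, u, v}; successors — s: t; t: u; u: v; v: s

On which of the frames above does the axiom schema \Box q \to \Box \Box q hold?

C

Frame correspondent (Sahlqvist): \forall x \forall y \forall z (Rxy \wedge Ryz \to Rxz) — i.e. transitivity.
A: fails — Rab and Rbc but not Rac.
B: fails — Rw4w0 and Rw0w3 but not Rw4w3.
C: condition met.
D: fails — Rtu and Ruv but not Rtv.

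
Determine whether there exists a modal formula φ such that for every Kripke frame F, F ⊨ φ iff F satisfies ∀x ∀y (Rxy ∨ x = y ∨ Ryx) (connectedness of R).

If a class were modally definable it would be closed under disjoint unions (Goldblatt–Thomason).
Take 3 disjoint single-world reflexive frames: each is trivially connected, but their disjoint union has 3 worlds with no edge between distinct components, so it is not connected.
So the class is not modally definable.

No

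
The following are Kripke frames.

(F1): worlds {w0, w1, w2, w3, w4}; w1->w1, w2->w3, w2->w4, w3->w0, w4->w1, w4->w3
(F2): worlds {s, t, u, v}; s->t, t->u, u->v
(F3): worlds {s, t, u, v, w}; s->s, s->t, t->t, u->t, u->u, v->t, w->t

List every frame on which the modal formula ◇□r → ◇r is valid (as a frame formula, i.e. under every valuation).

(F3)

The schema corresponds to a generalized confluence (Geach) condition: ∀x ∀y (xRy → ∃w (yRw ∧ xRw)).
(F1): fails — w2Rw3 but no w with w3Rw and w2Rw.
(F2): fails — sRt but no w with tRw and sRw.
(F3): satisfies the condition.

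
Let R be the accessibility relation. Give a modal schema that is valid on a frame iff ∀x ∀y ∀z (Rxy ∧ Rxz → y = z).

The condition is partial functionality. The CD schema ◇r → □r defines it.
Suppose ◇r→□r is valid. Take Rxy, Rxz and set V(r)={y}. Then ◇r at x, so □r at x, so r at z, i.e. z=y.

◇r → □r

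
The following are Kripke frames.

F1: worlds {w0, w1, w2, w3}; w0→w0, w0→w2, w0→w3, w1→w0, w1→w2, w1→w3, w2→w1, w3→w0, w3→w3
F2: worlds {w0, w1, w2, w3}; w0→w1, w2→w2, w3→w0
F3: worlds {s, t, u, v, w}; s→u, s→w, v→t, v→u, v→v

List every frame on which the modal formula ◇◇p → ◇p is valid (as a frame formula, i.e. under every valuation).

F3

Frame correspondent (Sahlqvist): ∀x ∀y ∀z (Rxy ∧ Ryz → Rxz) — i.e. transitivity.
F1: fails — Rw1w2 and Rw2w1 but not Rw1w1.
F2: fails — Rw3w0 and Rw0w1 but not Rw3w1.
F3: holds.
Valid on: F3.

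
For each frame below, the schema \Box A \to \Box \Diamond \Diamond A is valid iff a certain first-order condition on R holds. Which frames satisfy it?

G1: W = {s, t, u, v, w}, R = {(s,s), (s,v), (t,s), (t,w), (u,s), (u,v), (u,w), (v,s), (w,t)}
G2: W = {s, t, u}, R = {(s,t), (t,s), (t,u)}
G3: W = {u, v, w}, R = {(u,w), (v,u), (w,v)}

Frame correspondent (Sahlqvist): \forall x \forall z (xRz \to \exists w (xRw \wedge z R^2 w)) — i.e. a generalized confluence (Geach) condition.
G1: condition met.
G2: fails — tRu but no w with tRw and uR²w.
G3: fails — uRw but no t with uRt and wR²t.

G1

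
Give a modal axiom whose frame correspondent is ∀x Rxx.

□p → p

This is reflexivity; the standard corresponding axiom is T: □p → p.
Suppose □p→p is valid. At any x set V(p)={w : Rxw}. Then □p holds at x, so p holds at x, i.e. Rxx.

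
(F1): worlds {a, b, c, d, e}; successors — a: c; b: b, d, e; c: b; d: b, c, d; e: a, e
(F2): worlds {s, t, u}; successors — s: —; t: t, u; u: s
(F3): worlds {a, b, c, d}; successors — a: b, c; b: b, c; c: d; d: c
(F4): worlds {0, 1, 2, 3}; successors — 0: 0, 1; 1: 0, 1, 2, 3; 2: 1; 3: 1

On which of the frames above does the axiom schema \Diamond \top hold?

This is the axiom for seriality; its first-order frame correspondent is \forall x \exists y Rxy.
(F1): holds.
(F2): fails — world s has no successor.
(F3): holds.
(F4): holds.

(F1), (F3), (F4)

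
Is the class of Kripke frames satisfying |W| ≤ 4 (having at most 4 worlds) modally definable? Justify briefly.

Not modally definable

Modal frame validity is preserved under disjoint unions.
Any modal formula valid on each of 5 disjoint one-world frames is valid on their disjoint union (validity is preserved under disjoint unions). Each one-world frame has |W|=1≤4, but the union has |W|=5.
So the class is not modally definable.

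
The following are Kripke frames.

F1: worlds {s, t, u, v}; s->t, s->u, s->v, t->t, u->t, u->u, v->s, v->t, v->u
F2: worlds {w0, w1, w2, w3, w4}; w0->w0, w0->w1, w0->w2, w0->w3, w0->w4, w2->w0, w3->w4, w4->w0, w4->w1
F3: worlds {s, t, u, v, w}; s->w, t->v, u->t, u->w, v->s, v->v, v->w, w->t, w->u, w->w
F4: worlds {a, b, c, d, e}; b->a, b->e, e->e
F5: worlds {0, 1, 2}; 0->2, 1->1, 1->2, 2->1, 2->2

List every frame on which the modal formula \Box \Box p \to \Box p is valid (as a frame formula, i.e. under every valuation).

F3, F5

Frame correspondent (Sahlqvist): \forall x \forall y (Rxy \to \exists z (Rxz \wedge Rzy)) — i.e. density.
F1: fails — Rvs but no z with Rvz and Rzs.
F2: fails — Rw3w4 but no z with Rw3z and Rzw4.
F3: satisfies the condition.
F4: fails — Rba but no z with Rbz and Rza.
F5: satisfies the condition.
Valid on: F3, F5.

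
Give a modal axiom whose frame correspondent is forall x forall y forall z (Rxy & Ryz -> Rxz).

This is transitivity; the standard corresponding axiom is 4: □p → □□p.
Suppose □p→□□p is valid. Take Rxy, Ryz and set V(p)={w : Rxw}. Then □p at x, so □□p at x, so □p at y, so p at z, i.e. Rxz.

□p → □□p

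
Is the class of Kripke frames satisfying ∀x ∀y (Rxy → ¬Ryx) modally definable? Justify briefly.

If a class were modally definable it would be closed under surjective bounded morphisms (Goldblatt–Thomason).
The 3-cycle (worlds w0,w1,w2 with w0→w1→w2→w0) is asymmetric. Mapping every world to a single reflexive point • is a surjective bounded morphism, and the reflexive point is not asymmetric (R•• but asymmetry requires ¬R••).
Hence asymmetry is not modally definable.

Not definable by any modal formula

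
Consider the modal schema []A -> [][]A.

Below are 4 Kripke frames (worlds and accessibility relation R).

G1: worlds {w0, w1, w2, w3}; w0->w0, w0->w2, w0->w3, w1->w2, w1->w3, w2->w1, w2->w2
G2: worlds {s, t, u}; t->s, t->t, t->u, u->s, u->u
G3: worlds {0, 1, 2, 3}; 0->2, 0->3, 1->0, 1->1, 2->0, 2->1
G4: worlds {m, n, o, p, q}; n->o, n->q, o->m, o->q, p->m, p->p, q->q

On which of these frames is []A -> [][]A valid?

This is the axiom for transitivity; its first-order frame correspondent is forall x forall y forall z (Rxy & Ryz -> Rxz).
G1: fails — Rw1w2 and Rw2w1 but not Rw1w1.
G2: satisfies the condition.
G3: fails — R10 and R02 but not R12.
G4: fails — Rno and Rom but not Rnm.

G2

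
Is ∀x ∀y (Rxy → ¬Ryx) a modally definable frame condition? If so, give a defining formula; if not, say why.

If a class were modally definable it would be closed under surjective bounded morphisms (Goldblatt–Thomason).
The 3-cycle (worlds s,t,u with s→t→u→s) is asymmetric. Mapping every world to a single reflexive point • is a surjective bounded morphism, and the reflexive point is not asymmetric (R•• but asymmetry requires ¬R••).
So the class is not modally definable.

No — not modally definable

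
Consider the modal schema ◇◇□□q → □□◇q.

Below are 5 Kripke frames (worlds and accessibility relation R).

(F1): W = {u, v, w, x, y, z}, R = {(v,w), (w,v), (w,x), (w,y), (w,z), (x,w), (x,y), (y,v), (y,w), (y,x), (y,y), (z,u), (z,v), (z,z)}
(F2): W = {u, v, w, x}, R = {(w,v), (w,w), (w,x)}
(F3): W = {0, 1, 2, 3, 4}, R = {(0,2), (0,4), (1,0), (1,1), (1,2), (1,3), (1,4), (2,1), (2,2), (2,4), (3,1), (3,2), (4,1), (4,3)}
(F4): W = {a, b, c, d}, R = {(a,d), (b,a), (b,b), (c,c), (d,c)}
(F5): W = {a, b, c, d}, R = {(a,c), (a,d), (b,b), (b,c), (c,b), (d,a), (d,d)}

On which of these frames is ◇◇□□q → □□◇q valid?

(F3)

The schema corresponds to a generalized confluence (Geach) condition: ∀x ∀y ∀z ((xR²y ∧ xR²z) → ∃w (yR²w ∧ zRw)).
(F1): fails — vR²v, vR²v but no t with vR²t and vRt.
(F2): fails — wR²v, wR²v but no t with vR²t and vRt.
(F3): satisfies the condition.
(F4): fails — bR²a, bR²a but no w with aR²w and aRw.
(F5): fails — aR²b, aR²d but no w with bR²w and dRw.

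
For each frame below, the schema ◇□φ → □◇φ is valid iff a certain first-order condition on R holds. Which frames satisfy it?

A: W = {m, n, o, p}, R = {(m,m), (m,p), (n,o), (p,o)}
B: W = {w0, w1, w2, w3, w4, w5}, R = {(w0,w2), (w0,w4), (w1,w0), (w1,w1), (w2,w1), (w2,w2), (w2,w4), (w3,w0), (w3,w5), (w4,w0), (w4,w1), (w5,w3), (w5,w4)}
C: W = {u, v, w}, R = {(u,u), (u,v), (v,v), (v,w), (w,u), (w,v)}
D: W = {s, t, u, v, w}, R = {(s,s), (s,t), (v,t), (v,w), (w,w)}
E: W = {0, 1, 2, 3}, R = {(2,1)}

C

This is the axiom for convergence; its first-order frame correspondent is ∀x ∀y ∀z (Rxy ∧ Rxz → ∃w (Ryw ∧ Rzw)).
A: fails — Rmm and Rmp but m and p have no common successor.
B: fails — Rw1w1 and Rw1w0 but w1 and w0 have no common successor.
C: condition met.
D: fails — Rss and Rst but s and t have no common successor.
E: fails — R21 and R21 but 1 and 1 have no common successor.
Valid on: C.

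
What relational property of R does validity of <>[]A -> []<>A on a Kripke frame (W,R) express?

convergence: forall x forall y forall z (Rxy & Rxz -> exists w (Ryw & Rzw))

Suppose ◇□A→□◇A is valid. Take Rxy, Rxz and set V(A)={w : Ryw}. Then □A at y so ◇□A at x, so □◇A at x, so ◇A at z, giving w with Rzw and Ryw.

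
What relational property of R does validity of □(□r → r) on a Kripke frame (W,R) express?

This schema is the T□ axiom.
It corresponds to shift-reflexivity: ∀x ∀y (Rxy → Ryy).

Shift-reflexivity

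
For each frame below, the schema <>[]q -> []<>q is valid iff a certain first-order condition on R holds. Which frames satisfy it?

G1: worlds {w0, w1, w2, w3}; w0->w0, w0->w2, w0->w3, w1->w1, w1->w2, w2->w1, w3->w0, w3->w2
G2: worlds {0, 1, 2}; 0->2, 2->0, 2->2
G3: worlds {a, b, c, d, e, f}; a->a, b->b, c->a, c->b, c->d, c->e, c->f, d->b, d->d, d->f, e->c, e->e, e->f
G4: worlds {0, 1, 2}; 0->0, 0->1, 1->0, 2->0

This is the axiom for convergence; its first-order frame correspondent is forall x forall y forall z (Rxy & Rxz -> exists w (Ryw & Rzw)).
G1: fails — Rw0w2 and Rw0w0 but w2 and w0 have no common successor.
G2: ✓.
G3: fails — Rcd and Rcf but d and f have no common successor.
G4: ✓.
Valid on: G2, G4.

G2, G4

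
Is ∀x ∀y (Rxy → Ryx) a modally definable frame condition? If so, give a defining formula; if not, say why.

The condition is symmetry. A defining modal formula is r → □◇r.
Suppose r→□◇r is valid. Take Rxy and set V(r)={x}. Then r at x, so □◇r at x, so ◇r at y, so some z with Ryz has r; z=x, i.e. Ryx.

Yes, by r → □◇r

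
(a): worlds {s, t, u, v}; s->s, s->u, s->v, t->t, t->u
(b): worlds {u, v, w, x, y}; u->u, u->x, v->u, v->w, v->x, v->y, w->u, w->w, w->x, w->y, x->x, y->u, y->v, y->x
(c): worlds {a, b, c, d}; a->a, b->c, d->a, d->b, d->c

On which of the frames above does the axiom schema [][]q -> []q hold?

(a)

This is the axiom for density; its first-order frame correspondent is forall x forall y (Rxy -> exists z (Rxz & Rzy)).
(a): holds.
(b): fails — Ryv but no z with Ryz and Rzv.
(c): fails — Rbc but no z with Rbz and Rzc.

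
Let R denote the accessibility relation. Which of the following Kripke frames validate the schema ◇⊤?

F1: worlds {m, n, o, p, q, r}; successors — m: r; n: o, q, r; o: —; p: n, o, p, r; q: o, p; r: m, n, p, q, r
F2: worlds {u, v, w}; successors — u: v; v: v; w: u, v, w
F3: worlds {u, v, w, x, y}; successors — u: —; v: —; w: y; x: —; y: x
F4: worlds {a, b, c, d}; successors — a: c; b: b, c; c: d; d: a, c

This is the axiom for seriality; its first-order frame correspondent is ∀x ∃y Rxy.
F1: fails — world o has no successor.
F2: holds.
F3: fails — world u has no successor.
F4: holds.

F2, F4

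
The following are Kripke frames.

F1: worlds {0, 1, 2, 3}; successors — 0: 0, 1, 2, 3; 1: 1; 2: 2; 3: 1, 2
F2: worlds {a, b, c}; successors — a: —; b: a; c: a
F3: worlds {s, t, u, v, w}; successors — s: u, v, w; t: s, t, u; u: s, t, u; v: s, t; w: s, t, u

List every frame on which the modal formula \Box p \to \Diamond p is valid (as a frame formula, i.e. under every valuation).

This is the axiom for seriality; its first-order frame correspondent is \forall x \exists y Rxy.
F1: holds.
F2: fails — world a has no successor.
F3: holds.
Valid on: F1, F3.

F1, F3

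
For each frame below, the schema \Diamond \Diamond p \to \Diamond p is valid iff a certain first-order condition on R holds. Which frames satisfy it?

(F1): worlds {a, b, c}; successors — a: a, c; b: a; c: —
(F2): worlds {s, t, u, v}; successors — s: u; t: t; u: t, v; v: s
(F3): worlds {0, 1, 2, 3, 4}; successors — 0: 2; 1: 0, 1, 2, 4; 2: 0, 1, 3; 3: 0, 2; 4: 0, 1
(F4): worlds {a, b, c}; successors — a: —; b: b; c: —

Frame correspondent (Sahlqvist): \forall x \forall y \forall z (Rxy \wedge Ryz \to Rxz) — i.e. transitivity.
(F1): fails — Rba and Rac but not Rbc.
(F2): fails — Ruv and Rvs but not Rus.
(F3): fails — R32 and R23 but not R33.
(F4): ✓.
Valid on: (F4).

(F4)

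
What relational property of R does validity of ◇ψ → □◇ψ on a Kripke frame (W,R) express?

The Euclidean property

Suppose ◇ψ→□◇ψ is valid. Take Rxy, Rxz and set V(ψ)={y}. Then ◇ψ at x, so □◇ψ at x, so ◇ψ at z, so some w with Rzw has ψ; w=y, i.e. Rzy. By symmetry of the argument, Ryz.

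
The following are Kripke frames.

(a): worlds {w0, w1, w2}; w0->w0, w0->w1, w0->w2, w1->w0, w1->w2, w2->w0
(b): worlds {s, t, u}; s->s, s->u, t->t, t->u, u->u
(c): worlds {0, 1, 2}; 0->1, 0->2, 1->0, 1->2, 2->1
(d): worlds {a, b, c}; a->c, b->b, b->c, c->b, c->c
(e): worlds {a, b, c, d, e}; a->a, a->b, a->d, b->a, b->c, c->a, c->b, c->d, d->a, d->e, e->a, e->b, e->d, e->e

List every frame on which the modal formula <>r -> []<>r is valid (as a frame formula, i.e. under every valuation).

(d)

This is the axiom for the Euclidean property; its first-order frame correspondent is forall x forall y forall z (Rxy & Rxz -> Ryz).
(a): fails — Rw0w1 and Rw0w1 but not Rw1w1.
(b): fails — Rsu and Rss but not Rus.
(c): fails — R02 and R02 but not R22.
(d): holds.
(e): fails — Rab and Rab but not Rbb.
Valid on: (d).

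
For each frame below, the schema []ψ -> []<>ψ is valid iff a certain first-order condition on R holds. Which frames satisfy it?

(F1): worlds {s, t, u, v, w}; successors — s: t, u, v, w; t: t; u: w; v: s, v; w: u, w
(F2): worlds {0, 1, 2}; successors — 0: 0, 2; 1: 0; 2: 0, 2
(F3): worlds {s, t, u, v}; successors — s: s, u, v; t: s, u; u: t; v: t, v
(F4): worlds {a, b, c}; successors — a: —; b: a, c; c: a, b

The schema corresponds to a generalized confluence (Geach) condition: forall x forall z (xRz -> exists w (xRw & zRw)).
(F1): holds.
(F2): holds.
(F3): fails — sRu but no w with sRw and uRw.
(F4): fails — bRa but no w with bRw and aRw.
Valid on: (F1), (F2).

(F1), (F2)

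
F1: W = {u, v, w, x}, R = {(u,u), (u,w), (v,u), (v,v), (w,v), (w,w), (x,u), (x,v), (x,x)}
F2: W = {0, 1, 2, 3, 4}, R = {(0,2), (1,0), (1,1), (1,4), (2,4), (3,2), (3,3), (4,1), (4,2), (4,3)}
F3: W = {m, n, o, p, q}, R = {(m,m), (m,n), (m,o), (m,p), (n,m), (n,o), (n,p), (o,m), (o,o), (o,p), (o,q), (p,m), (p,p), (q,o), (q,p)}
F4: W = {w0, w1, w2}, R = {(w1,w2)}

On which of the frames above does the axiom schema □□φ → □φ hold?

F1, F3

The schema corresponds to density: ∀x ∀y (Rxy → ∃z (Rxz ∧ Rzy)).
F1: ✓.
F2: fails — R02 but no z with R0z and Rz2.
F3: ✓.
F4: fails — Rw1w2 but no z with Rw1z and Rzw2.
Valid on: F1, F3.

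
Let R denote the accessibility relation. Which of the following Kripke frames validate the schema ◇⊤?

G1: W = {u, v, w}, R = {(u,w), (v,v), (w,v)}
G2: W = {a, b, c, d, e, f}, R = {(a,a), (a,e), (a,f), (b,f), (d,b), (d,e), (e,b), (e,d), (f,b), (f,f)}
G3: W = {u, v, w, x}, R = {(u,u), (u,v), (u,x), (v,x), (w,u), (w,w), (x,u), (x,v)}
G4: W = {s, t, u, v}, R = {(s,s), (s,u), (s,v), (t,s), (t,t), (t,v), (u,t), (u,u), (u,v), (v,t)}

Frame correspondent (Sahlqvist): ∀x ∃y Rxy — i.e. seriality.
G1: condition met.
G2: fails — world c has no successor.
G3: condition met.
G4: condition met.
Valid on: G1, G3, G4.

G1, G3, G4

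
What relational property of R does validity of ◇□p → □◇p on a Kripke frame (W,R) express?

convergence

Suppose ◇□p→□◇p is valid. Take Rxy, Rxz and set V(p)={w : Ryw}. Then □p at y so ◇□p at x, so □◇p at x, so ◇p at z, giving w with Rzw and Ryw.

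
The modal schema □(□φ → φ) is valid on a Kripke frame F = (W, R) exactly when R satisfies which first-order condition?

Shift-reflexivity

Suppose □(□φ→φ) is valid. Take Rxy and set V(φ)={w : Ryw}. Then at y, □φ holds; since □(□φ→φ) at x, □φ→φ at y, so φ at y, i.e. Ryy.
Conversely, any frame satisfying ∀x ∀y (Rxy → Ryy) validates the schema.
So the correspondent is shift-reflexivity.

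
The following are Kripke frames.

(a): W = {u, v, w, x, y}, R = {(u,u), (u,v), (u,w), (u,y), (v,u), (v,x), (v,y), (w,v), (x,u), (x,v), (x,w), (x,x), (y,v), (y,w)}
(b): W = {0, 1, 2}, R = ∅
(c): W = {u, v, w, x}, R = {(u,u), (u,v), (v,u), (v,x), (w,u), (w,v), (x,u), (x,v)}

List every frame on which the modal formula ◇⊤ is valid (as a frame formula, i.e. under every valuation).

This is the axiom for seriality; its first-order frame correspondent is ∀x ∃y Rxy.
(a): holds.
(b): fails — world 0 has no successor.
(c): holds.
Valid on: (a), (c).

(a), (c)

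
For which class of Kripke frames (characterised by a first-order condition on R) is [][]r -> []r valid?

Suppose □□r→□r is valid. Take Rxy and set V(r)={w : xR²w}. Then □□r at x, so □r at x, so r at y, i.e. ∃z(Rxz∧Rzy).

density: forall x forall y (Rxy -> exists z (Rxz & Rzy))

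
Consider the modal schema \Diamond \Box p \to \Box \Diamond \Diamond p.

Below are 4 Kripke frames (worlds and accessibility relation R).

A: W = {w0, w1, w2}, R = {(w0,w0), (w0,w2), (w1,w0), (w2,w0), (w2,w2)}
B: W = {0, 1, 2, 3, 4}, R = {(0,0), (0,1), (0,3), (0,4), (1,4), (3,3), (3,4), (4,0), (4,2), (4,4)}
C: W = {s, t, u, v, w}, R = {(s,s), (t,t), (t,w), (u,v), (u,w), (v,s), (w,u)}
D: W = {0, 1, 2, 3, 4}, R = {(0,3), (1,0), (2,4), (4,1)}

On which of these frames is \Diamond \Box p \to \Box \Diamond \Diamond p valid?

Frame correspondent (Sahlqvist): \forall x \forall y \forall z ((xRy \wedge xRz) \to \exists w (yRw \wedge z R^2 w)) — i.e. a generalized confluence (Geach) condition.
A: condition met.
B: fails — 4R0, 4R2 but no w with 0Rw and 2R²w.
C: fails — tRw, tRw but no w* with wRw* and wR²w*.
D: fails — 0R3, 0R3 but no w with 3Rw and 3R²w.
Valid on: A.

A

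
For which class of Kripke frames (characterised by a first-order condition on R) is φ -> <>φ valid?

reflexivity

This is frame-equivalent to □φ → φ (substitute ¬φ for φ and contrapose).
Suppose □φ→φ is valid. At any x set V(φ)={w : Rxw}. Then □φ holds at x, so φ holds at x, i.e. Rxx.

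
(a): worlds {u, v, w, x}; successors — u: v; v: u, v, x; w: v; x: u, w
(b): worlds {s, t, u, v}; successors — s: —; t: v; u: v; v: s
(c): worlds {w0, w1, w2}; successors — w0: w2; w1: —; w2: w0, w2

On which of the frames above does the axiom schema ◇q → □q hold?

Frame correspondent (Sahlqvist): ∀x ∀y ∀z (Rxy ∧ Rxz → y = z) — i.e. partial functionality.
(a): fails — v sees both u and v.
(b): satisfies the condition.
(c): fails — w2 sees both w0 and w2.
Valid on: (b).

(b)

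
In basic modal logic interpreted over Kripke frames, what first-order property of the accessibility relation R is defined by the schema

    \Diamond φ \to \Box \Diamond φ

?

the Euclidean property: \forall x \forall y \forall z (Rxy \wedge Rxz \to Ryz)

Suppose ◇φ→□◇φ is valid. Take Rxy, Rxz and set V(φ)={y}. Then ◇φ at x, so □◇φ at x, so ◇φ at z, so some w with Rzw has φ; w=y, i.e. Rzy. By symmetry of the argument, Ryz.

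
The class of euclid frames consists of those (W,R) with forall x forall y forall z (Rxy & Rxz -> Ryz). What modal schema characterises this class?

The condition is the Euclidean property. The 5 schema ◇ψ → □◇ψ defines it.

◇ψ → □◇ψ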